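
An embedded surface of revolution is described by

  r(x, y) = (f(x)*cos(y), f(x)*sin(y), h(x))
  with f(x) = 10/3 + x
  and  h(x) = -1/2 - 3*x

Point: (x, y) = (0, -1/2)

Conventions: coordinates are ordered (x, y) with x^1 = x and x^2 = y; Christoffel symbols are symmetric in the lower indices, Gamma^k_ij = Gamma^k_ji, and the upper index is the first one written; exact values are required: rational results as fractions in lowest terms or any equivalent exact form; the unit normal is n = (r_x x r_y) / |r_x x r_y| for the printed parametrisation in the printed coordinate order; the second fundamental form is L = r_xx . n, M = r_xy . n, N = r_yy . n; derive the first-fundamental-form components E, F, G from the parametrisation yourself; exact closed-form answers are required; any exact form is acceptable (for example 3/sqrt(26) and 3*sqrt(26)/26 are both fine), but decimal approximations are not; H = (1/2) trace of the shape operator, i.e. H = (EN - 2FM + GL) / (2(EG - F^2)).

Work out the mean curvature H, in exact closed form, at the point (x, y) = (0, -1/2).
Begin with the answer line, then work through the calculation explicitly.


Answer: H = -9*sqrt(10)/200

f = 10/3, f' = 1, f'' = 0, h' = -3, h'' = 0
E = 10, F = 0, G = 100/9; answer radicand W^2 = 10
unnormalised second-form numerators: l = 0, m = 0, n = -10; L = l/sqrt(10), and similarly M = m/sqrt(W^2), N = n/sqrt(W^2)
H = (E*n - 2*F*m + G*l) / (2*(EG - F^2)*sqrt(W^2)); E*n - 2*F*m + G*l = -100, EG - F^2 = 1000/9, so H = (-9/20)/sqrt(10)


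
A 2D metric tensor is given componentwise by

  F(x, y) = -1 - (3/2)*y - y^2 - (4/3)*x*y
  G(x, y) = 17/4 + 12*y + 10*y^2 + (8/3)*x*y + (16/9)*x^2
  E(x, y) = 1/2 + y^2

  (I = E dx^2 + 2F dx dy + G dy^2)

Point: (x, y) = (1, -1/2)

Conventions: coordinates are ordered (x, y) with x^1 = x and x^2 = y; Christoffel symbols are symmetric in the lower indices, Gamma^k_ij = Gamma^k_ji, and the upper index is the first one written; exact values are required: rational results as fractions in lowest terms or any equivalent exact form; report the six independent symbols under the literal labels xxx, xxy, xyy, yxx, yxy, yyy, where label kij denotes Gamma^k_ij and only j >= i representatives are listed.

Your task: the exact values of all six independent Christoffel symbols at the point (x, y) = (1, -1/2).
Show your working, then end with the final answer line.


E = 3/4, F = 1/6, G = 43/36 at the point
E_x = 0, E_y = -1, F_x = 2/3, F_y = -11/6, G_x = 20/9, G_y = 14/3
EG - F^2 = 125/144;  g^inv = (144/125) * [[43/36, -1/6], [-1/6, 3/4]]
first-kind symbols [ij,l] = (1/2)(d_i g_jl + d_j g_il - d_l g_ij): [xx,x] = E_x/2 = 0, [xx,y] = F_x - E_y/2 = 7/6, [xy,x] = E_y/2 = -1/2, [xy,y] = G_x/2 = 10/9, [yy,x] = F_y - G_x/2 = -53/18, [yy,y] = G_y/2 = 7/3
Gamma^x_ij = (G*[ij,x] - F*[ij,y])/(EG - F^2), Gamma^y_ij = (E*[ij,y] - F*[ij,x])/(EG - F^2)

Answer: Gamma_xxx = -28/125, Gamma_xxy = -338/375, Gamma_xyy = -5062/1125, Gamma_yxx = 126/125, Gamma_yxy = 132/125, Gamma_yyy = 968/375


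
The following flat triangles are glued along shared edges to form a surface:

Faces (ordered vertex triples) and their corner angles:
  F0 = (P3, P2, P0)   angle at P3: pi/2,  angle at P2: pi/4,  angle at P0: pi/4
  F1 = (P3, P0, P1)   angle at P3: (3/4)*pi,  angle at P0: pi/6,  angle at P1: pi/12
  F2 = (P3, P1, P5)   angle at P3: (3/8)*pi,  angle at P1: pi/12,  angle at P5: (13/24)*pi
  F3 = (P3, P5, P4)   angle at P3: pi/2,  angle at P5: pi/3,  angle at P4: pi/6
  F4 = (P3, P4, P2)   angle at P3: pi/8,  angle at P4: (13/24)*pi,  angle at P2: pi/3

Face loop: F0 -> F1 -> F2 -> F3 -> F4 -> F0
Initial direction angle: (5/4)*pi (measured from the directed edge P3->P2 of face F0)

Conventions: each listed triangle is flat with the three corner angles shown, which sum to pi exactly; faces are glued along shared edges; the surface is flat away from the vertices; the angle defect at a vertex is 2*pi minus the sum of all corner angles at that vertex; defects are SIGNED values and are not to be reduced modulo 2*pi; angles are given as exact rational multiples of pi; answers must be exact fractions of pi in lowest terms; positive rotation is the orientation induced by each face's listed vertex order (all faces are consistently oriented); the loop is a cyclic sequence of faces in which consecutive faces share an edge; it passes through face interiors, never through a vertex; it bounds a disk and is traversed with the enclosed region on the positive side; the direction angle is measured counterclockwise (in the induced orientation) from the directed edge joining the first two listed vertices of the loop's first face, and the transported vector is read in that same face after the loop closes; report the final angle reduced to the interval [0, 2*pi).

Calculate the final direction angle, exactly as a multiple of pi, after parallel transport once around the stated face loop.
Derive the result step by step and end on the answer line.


enclosed vertex P3: corner angles sum to (9/4)*pi, defect = 2*pi - (9/4)*pi = -pi/4
summing the enclosed defects onto the initial angle, mod 2*pi in the induced orientation:
final angle = (5/4)*pi - pi/4 = pi (mod 2*pi)

Answer: final direction angle = pi


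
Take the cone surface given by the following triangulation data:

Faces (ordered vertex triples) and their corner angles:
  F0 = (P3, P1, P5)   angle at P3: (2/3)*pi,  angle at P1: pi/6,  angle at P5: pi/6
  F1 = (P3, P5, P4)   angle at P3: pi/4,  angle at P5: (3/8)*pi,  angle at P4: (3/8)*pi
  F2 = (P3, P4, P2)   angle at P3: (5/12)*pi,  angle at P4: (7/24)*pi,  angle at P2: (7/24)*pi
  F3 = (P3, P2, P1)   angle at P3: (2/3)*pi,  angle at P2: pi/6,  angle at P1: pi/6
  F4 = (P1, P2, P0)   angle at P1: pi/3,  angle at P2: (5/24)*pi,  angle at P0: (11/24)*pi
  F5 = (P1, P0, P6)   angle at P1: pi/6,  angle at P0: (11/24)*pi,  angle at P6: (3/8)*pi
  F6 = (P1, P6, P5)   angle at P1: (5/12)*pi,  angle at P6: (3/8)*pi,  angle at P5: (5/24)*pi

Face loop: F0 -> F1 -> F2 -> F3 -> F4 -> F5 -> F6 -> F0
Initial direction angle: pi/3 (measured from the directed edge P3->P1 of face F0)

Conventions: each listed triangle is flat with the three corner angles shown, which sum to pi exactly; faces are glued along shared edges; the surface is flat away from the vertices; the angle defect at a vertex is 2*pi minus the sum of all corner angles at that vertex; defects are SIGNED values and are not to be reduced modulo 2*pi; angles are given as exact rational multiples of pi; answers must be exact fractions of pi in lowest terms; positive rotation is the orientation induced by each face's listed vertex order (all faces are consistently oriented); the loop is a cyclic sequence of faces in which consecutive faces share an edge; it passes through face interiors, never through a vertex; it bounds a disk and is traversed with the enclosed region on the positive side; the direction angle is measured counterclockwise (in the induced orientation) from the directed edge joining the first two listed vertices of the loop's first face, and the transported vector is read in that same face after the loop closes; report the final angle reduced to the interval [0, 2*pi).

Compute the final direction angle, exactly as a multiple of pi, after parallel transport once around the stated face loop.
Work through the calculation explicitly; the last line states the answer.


enclosed vertex P1: corner angles sum to (5/4)*pi, defect = 2*pi - (5/4)*pi = (3/4)*pi
enclosed vertex P3: corner angles sum to 2*pi, defect = 2*pi - 2*pi = 0
the final direction is the initial angle plus the enclosed defects, taken mod 2*pi in the induced orientation
final angle = pi/3 + (3/4)*pi = (13/12)*pi (mod 2*pi)

Answer: final direction angle = (13/12)*pi


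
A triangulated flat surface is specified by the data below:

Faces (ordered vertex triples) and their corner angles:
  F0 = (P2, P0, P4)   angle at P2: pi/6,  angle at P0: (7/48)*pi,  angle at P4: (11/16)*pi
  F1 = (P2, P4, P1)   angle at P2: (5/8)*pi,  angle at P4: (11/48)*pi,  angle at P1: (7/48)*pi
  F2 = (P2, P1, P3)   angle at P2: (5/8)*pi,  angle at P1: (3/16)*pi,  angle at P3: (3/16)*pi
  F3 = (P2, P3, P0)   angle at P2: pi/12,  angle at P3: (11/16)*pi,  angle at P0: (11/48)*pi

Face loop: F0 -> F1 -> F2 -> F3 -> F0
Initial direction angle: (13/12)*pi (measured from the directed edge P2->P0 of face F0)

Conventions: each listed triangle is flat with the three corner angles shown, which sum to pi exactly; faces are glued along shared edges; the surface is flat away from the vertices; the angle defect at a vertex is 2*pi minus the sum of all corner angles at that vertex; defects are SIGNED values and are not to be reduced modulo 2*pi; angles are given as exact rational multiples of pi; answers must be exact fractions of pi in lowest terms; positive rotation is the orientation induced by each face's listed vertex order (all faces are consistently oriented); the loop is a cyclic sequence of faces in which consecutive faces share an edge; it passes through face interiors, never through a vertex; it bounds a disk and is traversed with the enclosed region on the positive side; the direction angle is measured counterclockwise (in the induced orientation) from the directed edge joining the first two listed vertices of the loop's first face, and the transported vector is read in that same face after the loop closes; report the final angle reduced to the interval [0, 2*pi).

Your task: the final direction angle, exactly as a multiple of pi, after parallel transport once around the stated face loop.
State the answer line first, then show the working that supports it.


Answer: final direction angle = (19/12)*pi

enclosed vertex P2: corner angles sum to (3/2)*pi, defect = 2*pi - (3/2)*pi = pi/2
the rotation equals the total enclosed defect, so the final angle is initial + defects (mod 2*pi)
final angle = (13/12)*pi + pi/2 = (19/12)*pi (mod 2*pi)


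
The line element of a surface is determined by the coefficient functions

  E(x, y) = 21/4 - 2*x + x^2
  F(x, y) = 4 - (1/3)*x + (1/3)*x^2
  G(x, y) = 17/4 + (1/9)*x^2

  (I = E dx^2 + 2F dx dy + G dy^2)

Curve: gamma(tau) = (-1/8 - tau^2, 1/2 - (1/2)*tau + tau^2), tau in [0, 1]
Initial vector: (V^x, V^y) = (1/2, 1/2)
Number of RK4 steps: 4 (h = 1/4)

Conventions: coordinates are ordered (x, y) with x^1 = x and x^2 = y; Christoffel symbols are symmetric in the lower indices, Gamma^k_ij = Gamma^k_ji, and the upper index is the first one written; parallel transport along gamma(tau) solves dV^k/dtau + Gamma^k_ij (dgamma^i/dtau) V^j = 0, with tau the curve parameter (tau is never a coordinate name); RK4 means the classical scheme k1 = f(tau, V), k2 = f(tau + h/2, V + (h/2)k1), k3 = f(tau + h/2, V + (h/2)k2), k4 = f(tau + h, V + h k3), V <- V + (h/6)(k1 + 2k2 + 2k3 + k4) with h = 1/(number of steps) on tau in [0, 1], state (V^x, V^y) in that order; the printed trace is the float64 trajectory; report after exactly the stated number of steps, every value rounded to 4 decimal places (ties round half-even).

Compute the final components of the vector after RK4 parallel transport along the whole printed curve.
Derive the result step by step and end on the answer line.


gamma'(tau) = (-2*tau, -1/2 + 2*tau); f(tau, V)^k = -Gamma^k_ij(gamma(tau)) gamma'^i(tau) V^j; h = 1/4; intermediate values shown to 6 dp
curve data and Christoffel symbols at the stage parameters:
  tau = 0.000000: gamma = (-0.125000, 0.500000), gamma' = (0.000000, -0.500000); Gamma_xxx = -0.437814, Gamma_xxy = 0.007946, Gamma_xyy = 0.008348, Gamma_yxx = 0.318720, Gamma_yxy = -0.010830, Gamma_yyy = -0.007946
  tau = 0.125000: gamma = (-0.140625, 0.453125), gamma' = (-0.250000, -0.250000); Gamma_xxx = -0.434796, Gamma_xxy = 0.008829, Gamma_xyy = 0.009262, Gamma_yxx = 0.314037, Gamma_yxy = -0.012091, Gamma_yyy = -0.008829
  tau = 0.250000: gamma = (-0.187500, 0.437500), gamma' = (-0.500000, 0.000000); Gamma_xxx = -0.425775, Gamma_xxy = 0.011350, Gamma_xyy = 0.011850, Gamma_yxx = 0.300046, Gamma_yxy = -0.015768, Gamma_yyy = -0.011350
  tau = 0.375000: gamma = (-0.265625, 0.453125), gamma' = (-0.750000, 0.250000); Gamma_xxx = -0.410885, Gamma_xxy = 0.015157, Gamma_xyy = 0.015694, Gamma_yxx = 0.276941, Gamma_yxy = -0.021570, Gamma_yyy = -0.015157
  tau = 0.500000: gamma = (-0.375000, 0.500000), gamma' = (-1.000000, 0.500000); Gamma_xxx = -0.390444, Gamma_xxy = 0.019778, Gamma_xyy = 0.020222, Gamma_yxx = 0.245111, Gamma_yxy = -0.029111, Gamma_yyy = -0.019778
  tau = 0.625000: gamma = (-0.515625, 0.578125), gamma' = (-1.250000, 0.750000); Gamma_xxx = -0.365008, Gamma_xxy = 0.024739, Gamma_xyy = 0.024849, Gamma_yxx = 0.205170, Gamma_yxy = -0.038016, Gamma_yyy = -0.024739
  tau = 0.750000: gamma = (-0.687500, 0.687500), gamma' = (-1.500000, 1.000000); Gamma_xxx = -0.335356, Gamma_xxy = 0.029669, Gamma_xyy = 0.029100, Gamma_yxx = 0.157919, Gamma_yxy = -0.048004, Gamma_yyy = -0.029669
  tau = 0.875000: gamma = (-0.890625, 0.828125), gamma' = (-1.750000, 1.250000); Gamma_xxx = -0.302406, Gamma_xxy = 0.034356, Gamma_xyy = 0.032675, Gamma_yxx = 0.104255, Gamma_yxy = -0.058934, Gamma_yyy = -0.034356
  tau = 1.000000: gamma = (-1.125000, 1.000000), gamma' = (-2.000000, 1.500000); Gamma_xxx = -0.267079, Gamma_xxy = 0.038743, Gamma_xyy = 0.035462, Gamma_yxx = 0.045053, Gamma_yxy = -0.070798, Gamma_yyy = -0.038743
step 0: V^x = 0.5000, V^y = 0.5000
step 1: k1 = (0.004073, -0.004694), k2 = (-0.051041, 0.035170), k3 = (-0.050285, 0.034624), k4 = (-0.100881, 0.069115); V <- V + (h/6)(k1 + 2k2 + 2k3 + k4): V^x = 0.4875, V^y = 0.5085
step 2: k1 = (-0.100902, 0.069131), k2 = (-0.144300, 0.094796), k3 = (-0.142584, 0.093600), k4 = (-0.175760, 0.107113); V <- V + (h/6)(k1 + 2k2 + 2k3 + k4): V^x = 0.4521, V^y = 0.5315
step 3: k1 = (-0.175848, 0.107175), k2 = (-0.197525, 0.106785), k3 = (-0.196239, 0.106014), k4 = (-0.206098, 0.091189); V <- V + (h/6)(k1 + 2k2 + 2k3 + k4): V^x = 0.4034, V^y = 0.5575
step 4: k1 = (-0.206283, 0.091305), k2 = (-0.205062, 0.062457), k3 = (-0.205219, 0.062713), k4 = (-0.194587, 0.021256); V <- V + (h/6)(k1 + 2k2 + 2k3 + k4): V^x = 0.3525, V^y = 0.5727

Answer: V^x = 0.3525, V^y = 0.5727


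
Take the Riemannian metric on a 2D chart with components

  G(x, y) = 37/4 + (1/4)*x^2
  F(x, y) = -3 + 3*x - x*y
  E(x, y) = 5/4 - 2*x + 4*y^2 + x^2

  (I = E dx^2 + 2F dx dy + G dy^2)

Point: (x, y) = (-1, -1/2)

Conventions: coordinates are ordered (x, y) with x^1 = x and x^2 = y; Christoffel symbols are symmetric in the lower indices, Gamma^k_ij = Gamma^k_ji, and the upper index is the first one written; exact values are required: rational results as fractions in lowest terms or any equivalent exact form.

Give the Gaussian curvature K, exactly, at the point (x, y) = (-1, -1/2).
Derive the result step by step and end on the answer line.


E = 21/4, F = -13/2, G = 19/2, EG - F^2 = 61/8 at the point
E_x = -4, E_y = -4, F_x = 7/2, F_y = 1, G_x = -1/2, G_y = 0
E_yy = 8, F_xy = -1, G_xx = 1/2
Compute both Brioschi determinants and normalise by (EG - F^2)^2.
M1 = [[-E_yy/2 + F_xy - G_xx/2, E_x/2, F_x - E_y/2], [F_y - G_x/2, E, F], [G_y/2, F, G]] = [[-21/4, -2, 11/2], [5/4, 21/4, -13/2], [0, -13/2, 19/2]]; det M1 = -1951/32
M2 = [[0, E_y/2, G_x/2], [E_y/2, E, F], [G_x/2, F, G]] = [[0, -2, -1/4], [-2, 21/4, -13/2], [-1/4, -13/2, 19/2]]; det M2 = -2869/64
det M1 - det M2 = -1033/64; K = -1033/64 / (61/8)^2 = -1033/3721

Answer: K = -1033/3721


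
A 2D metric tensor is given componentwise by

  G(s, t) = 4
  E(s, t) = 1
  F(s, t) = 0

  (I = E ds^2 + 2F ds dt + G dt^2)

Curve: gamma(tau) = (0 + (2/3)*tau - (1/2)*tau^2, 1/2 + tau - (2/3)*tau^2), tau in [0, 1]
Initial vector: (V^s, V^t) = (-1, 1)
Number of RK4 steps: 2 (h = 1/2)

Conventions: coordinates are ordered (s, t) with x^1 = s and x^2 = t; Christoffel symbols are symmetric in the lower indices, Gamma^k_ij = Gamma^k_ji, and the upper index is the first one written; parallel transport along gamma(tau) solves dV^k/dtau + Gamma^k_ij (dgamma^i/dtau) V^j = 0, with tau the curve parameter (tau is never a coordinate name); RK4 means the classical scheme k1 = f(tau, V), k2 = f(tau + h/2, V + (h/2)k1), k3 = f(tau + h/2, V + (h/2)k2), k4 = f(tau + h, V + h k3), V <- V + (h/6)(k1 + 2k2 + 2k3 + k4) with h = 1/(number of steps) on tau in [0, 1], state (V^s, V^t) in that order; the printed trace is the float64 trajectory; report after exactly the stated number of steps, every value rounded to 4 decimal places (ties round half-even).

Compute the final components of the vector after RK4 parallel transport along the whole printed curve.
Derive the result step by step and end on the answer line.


gamma'(tau) = (2/3 - tau, 1 - (4/3)*tau); f(tau, V)^k = -Gamma^k_ij(gamma(tau)) gamma'^i(tau) V^j; h = 1/2; intermediate values shown to 6 dp
curve data and Christoffel symbols at the stage parameters:
  tau = 0.000000: gamma = (0.000000, 0.500000), gamma' = (0.666667, 1.000000); Gamma_sss = 0.000000, Gamma_sst = 0.000000, Gamma_stt = 0.000000, Gamma_tss = 0.000000, Gamma_tst = 0.000000, Gamma_ttt = 0.000000
  tau = 0.250000: gamma = (0.135417, 0.708333), gamma' = (0.416667, 0.666667); Gamma_sss = 0.000000, Gamma_sst = 0.000000, Gamma_stt = 0.000000, Gamma_tss = 0.000000, Gamma_tst = 0.000000, Gamma_ttt = 0.000000
  tau = 0.500000: gamma = (0.208333, 0.833333), gamma' = (0.166667, 0.333333); Gamma_sss = 0.000000, Gamma_sst = 0.000000, Gamma_stt = 0.000000, Gamma_tss = 0.000000, Gamma_tst = 0.000000, Gamma_ttt = 0.000000
  tau = 0.750000: gamma = (0.218750, 0.875000), gamma' = (-0.083333, 0.000000); Gamma_sss = 0.000000, Gamma_sst = 0.000000, Gamma_stt = 0.000000, Gamma_tss = 0.000000, Gamma_tst = 0.000000, Gamma_ttt = 0.000000
  tau = 1.000000: gamma = (0.166667, 0.833333), gamma' = (-0.333333, -0.333333); Gamma_sss = 0.000000, Gamma_sst = 0.000000, Gamma_stt = 0.000000, Gamma_tss = 0.000000, Gamma_tst = 0.000000, Gamma_ttt = 0.000000
step 0: V^s = -1.0000, V^t = 1.0000
step 1: k1 = (0.000000, 0.000000), k2 = (0.000000, 0.000000), k3 = (0.000000, 0.000000), k4 = (0.000000, 0.000000); V <- V + (h/6)(k1 + 2k2 + 2k3 + k4): V^s = -1.0000, V^t = 1.0000
step 2: k1 = (0.000000, 0.000000), k2 = (0.000000, 0.000000), k3 = (0.000000, 0.000000), k4 = (0.000000, 0.000000); V <- V + (h/6)(k1 + 2k2 + 2k3 + k4): V^s = -1.0000, V^t = 1.0000

Answer: V^s = -1.0000, V^t = 1.0000


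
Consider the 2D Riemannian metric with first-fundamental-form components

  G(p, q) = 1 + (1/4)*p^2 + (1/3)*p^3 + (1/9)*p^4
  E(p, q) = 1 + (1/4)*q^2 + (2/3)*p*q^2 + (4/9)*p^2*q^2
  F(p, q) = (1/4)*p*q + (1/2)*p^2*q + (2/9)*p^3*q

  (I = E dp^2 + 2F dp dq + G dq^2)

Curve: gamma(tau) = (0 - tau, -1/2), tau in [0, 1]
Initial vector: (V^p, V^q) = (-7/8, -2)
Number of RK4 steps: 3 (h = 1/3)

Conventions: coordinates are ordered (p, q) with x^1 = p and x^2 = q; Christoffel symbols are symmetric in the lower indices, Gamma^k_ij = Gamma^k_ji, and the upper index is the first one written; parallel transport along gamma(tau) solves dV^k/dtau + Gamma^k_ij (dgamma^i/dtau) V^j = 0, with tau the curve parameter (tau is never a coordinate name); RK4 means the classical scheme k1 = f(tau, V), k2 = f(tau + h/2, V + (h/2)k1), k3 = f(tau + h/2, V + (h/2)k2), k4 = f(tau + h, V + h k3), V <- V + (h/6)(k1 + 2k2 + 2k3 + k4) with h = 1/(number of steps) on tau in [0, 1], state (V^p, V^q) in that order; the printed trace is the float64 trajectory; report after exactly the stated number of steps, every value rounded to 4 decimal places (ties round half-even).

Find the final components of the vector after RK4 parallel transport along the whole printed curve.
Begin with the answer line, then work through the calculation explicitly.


Answer: V^p = -0.8358, V^q = -2.0111

gamma'(tau) = (-1, 0); f(tau, V)^k = -Gamma^k_ij(gamma(tau)) gamma'^i(tau) V^j; h = 1/3; intermediate values shown to 6 dp
curve data and Christoffel symbols at the stage parameters:
  tau = 0.000000: gamma = (0.000000, -0.500000), gamma' = (-1.000000, 0.000000); Gamma_ppp = 0.078431, Gamma_ppq = -0.117647, Gamma_pqq = 0.000000, Gamma_qpp = 0.000000, Gamma_qpq = 0.000000, Gamma_qqq = 0.000000
  tau = 0.166667: gamma = (-0.166667, -0.500000), gamma' = (-1.000000, 0.000000); Gamma_ppp = 0.062125, Gamma_ppq = -0.072479, Gamma_pqq = 0.000000, Gamma_qpp = 0.023667, Gamma_qpq = -0.027611, Gamma_qqq = 0.000000
  tau = 0.333333: gamma = (-0.333333, -0.500000), gamma' = (-1.000000, 0.000000); Gamma_ppp = 0.044683, Gamma_ppq = -0.037236, Gamma_pqq = 0.000000, Gamma_qpp = 0.041705, Gamma_qpq = -0.034754, Gamma_qqq = 0.000000
  tau = 0.500000: gamma = (-0.500000, -0.500000), gamma' = (-1.000000, 0.000000); Gamma_ppp = 0.026846, Gamma_ppq = -0.013423, Gamma_pqq = 0.000000, Gamma_qpp = 0.053691, Gamma_qpq = -0.026846, Gamma_qqq = 0.000000
  tau = 0.666667: gamma = (-0.666667, -0.500000), gamma' = (-1.000000, 0.000000); Gamma_ppp = 0.008946, Gamma_ppq = -0.001491, Gamma_pqq = 0.000000, Gamma_qpp = 0.059637, Gamma_qpq = -0.009940, Gamma_qqq = 0.000000
  tau = 0.833333: gamma = (-0.833333, -0.500000), gamma' = (-1.000000, 0.000000); Gamma_ppp = -0.008946, Gamma_ppq = -0.001491, Gamma_pqq = 0.000000, Gamma_qpp = 0.059637, Gamma_qpq = 0.009940, Gamma_qqq = 0.000000
  tau = 1.000000: gamma = (-1.000000, -0.500000), gamma' = (-1.000000, 0.000000); Gamma_ppp = -0.026846, Gamma_ppq = -0.013423, Gamma_pqq = 0.000000, Gamma_qpp = 0.053691, Gamma_qpq = 0.026846, Gamma_qqq = 0.000000
step 0: V^p = -0.8750, V^q = -2.0000
step 1: k1 = (0.166667, 0.000000), k2 = (0.092325, 0.035171), k3 = (0.091130, 0.034716), k4 = (0.036301, 0.033881); V <- V + (h/6)(k1 + 2k2 + 2k3 + k4): V^p = -0.8433, V^q = -1.9904
step 2: k1 = (0.036430, 0.034001), k2 = (0.004163, 0.008326), k3 = (0.004076, 0.008152), k4 = (-0.004569, -0.030457); V <- V + (h/6)(k1 + 2k2 + 2k3 + k4): V^p = -0.8407, V^q = -1.9883
step 3: k1 = (-0.004556, -0.030371), k2 = (0.010499, -0.069993), k3 = (0.010486, -0.069909), k4 = (0.049476, -0.098952); V <- V + (h/6)(k1 + 2k2 + 2k3 + k4): V^p = -0.8358, V^q = -2.0111


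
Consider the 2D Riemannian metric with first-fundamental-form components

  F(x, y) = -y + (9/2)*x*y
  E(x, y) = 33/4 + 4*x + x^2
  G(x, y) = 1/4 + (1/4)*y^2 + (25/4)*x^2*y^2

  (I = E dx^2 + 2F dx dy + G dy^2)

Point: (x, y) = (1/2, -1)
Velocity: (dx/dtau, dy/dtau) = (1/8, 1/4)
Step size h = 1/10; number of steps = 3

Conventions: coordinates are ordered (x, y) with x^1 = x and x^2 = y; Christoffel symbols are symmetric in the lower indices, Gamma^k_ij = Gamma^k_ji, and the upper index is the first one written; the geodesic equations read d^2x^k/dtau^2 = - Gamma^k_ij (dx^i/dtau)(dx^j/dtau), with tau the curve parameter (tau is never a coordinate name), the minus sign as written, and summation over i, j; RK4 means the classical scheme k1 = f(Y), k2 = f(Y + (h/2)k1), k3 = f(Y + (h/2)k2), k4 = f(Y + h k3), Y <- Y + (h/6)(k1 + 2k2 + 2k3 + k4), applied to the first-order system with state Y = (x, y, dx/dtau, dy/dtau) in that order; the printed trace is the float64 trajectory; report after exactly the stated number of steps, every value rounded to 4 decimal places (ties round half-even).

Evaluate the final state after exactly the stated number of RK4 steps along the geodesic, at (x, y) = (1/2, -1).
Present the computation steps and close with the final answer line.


f(Y) = (dx/dtau, dy/dtau, -Gamma^x_ij Y'^i Y'^j, -Gamma^y_ij Y'^i Y'^j) with the Gammas evaluated at the stage position; h = 0.100000; intermediate values shown to 6 dp
step 0: x = 0.5000, y = -1.0000, dx/dtau = 0.1250, dy/dtau = 0.2500
step 1:
  k1: at (x, y) = (0.500000, -1.000000), (dx/dtau, dy/dtau) = (0.125000, 0.250000); Gamma_xxx = -0.023328, Gamma_xxy = 0.194401, Gamma_xyy = -0.305210, Gamma_yxx = -2.195956, Gamma_yxy = 1.632970, Gamma_yyy = -1.063764; k1 = (0.125000, 0.250000, 0.007290, -0.001264)
  k2: at (x, y) = (0.506250, -0.987500), (dx/dtau, dy/dtau) = (0.125365, 0.249937); Gamma_xxx = -0.022751, Gamma_xxy = 0.194160, Gamma_xyy = -0.300318, Gamma_yxx = -2.175534, Gamma_yxy = 1.620057, Gamma_yyy = -1.073891; k2 = (0.125365, 0.249937, 0.006951, -0.000248)
  k3: at (x, y) = (0.506268, -0.987503), (dx/dtau, dy/dtau) = (0.125348, 0.249988); Gamma_xxx = -0.022752, Gamma_xxy = 0.194169, Gamma_xyy = -0.300331, Gamma_yxx = -2.175411, Gamma_yxy = 1.620036, Gamma_yyy = -1.073904; k3 = (0.125348, 0.249988, 0.006958, -0.000236)
  k4: at (x, y) = (0.512535, -0.975001), (dx/dtau, dy/dtau) = (0.125696, 0.249976); Gamma_xxx = -0.022076, Gamma_xxy = 0.193798, Gamma_xyy = -0.295344, Gamma_yxx = -2.155625, Gamma_yxy = 1.607109, Gamma_yyy = -1.084116; k4 = (0.125696, 0.249976, 0.006626, 0.000808)
  Y <- Y + (h/6)(k1 + 2k2 + 2k3 + k4): x = 0.5125, y = -0.9750, dx/dtau = 0.1257, dy/dtau = 0.2500
step 2:
  k1: at (x, y) = (0.512535, -0.975003), (dx/dtau, dy/dtau) = (0.125696, 0.249976); Gamma_xxx = -0.022076, Gamma_xxy = 0.193798, Gamma_xyy = -0.295345, Gamma_yxx = -2.155619, Gamma_yxy = 1.607109, Gamma_yyy = -1.084116; k1 = (0.125696, 0.249976, 0.006626, 0.000808)
  k2: at (x, y) = (0.518820, -0.962504), (dx/dtau, dy/dtau) = (0.126027, 0.250017); Gamma_xxx = -0.021307, Gamma_xxy = 0.193303, Gamma_xyy = -0.290271, Gamma_yxx = -2.136435, Gamma_yxy = 1.594170, Gamma_yyy = -1.094422; k2 = (0.126027, 0.250017, 0.006301, 0.001882)
  k3: at (x, y) = (0.518837, -0.962502), (dx/dtau, dy/dtau) = (0.126011, 0.250070); Gamma_xxx = -0.021308, Gamma_xxy = 0.193310, Gamma_xyy = -0.290279, Gamma_yxx = -2.136335, Gamma_yxy = 1.594149, Gamma_yyy = -1.094435; k3 = (0.126011, 0.250070, 0.006308, 0.001895)
  k4: at (x, y) = (0.525136, -0.949996), (dx/dtau, dy/dtau) = (0.126326, 0.250166); Gamma_xxx = -0.020449, Gamma_xxy = 0.192689, Gamma_xyy = -0.285111, Gamma_yxx = -2.117784, Gamma_yxy = 1.581198, Gamma_yyy = -1.104847; k4 = (0.126326, 0.250166, 0.005990, 0.003001)
  Y <- Y + (h/6)(k1 + 2k2 + 2k3 + k4): x = 0.5251, y = -0.9500, dx/dtau = 0.1263, dy/dtau = 0.2502
step 3:
  k1: at (x, y) = (0.525137, -0.949998), (dx/dtau, dy/dtau) = (0.126326, 0.250166); Gamma_xxx = -0.020449, Gamma_xxy = 0.192690, Gamma_xyy = -0.285113, Gamma_yxx = -2.117777, Gamma_yxy = 1.581198, Gamma_yyy = -1.104847; k1 = (0.126326, 0.250166, 0.005991, 0.003001)
  k2: at (x, y) = (0.531453, -0.937489), (dx/dtau, dy/dtau) = (0.126626, 0.250316); Gamma_xxx = -0.019504, Gamma_xxy = 0.191950, Gamma_xyy = -0.279860, Gamma_yxx = -2.099826, Gamma_yxy = 1.568236, Gamma_yyy = -1.115374; k2 = (0.126626, 0.250316, 0.005680, 0.004141)
  k3: at (x, y) = (0.531468, -0.937482), (dx/dtau, dy/dtau) = (0.126610, 0.250373); Gamma_xxx = -0.019504, Gamma_xxy = 0.191953, Gamma_xyy = -0.279862, Gamma_yxx = -2.099748, Gamma_yxy = 1.568215, Gamma_yyy = -1.115389; k3 = (0.126610, 0.250373, 0.005686, 0.004155)
  k4: at (x, y) = (0.537798, -0.924960), (dx/dtau, dy/dtau) = (0.126895, 0.250581); Gamma_xxx = -0.018477, Gamma_xxy = 0.191092, Gamma_xyy = -0.274518, Gamma_yxx = -2.082425, Gamma_yxy = 1.555240, Gamma_yyy = -1.126046; k4 = (0.126895, 0.250581, 0.005382, 0.005332)
  Y <- Y + (h/6)(k1 + 2k2 + 2k3 + k4): x = 0.5378, y = -0.9250, dx/dtau = 0.1269, dy/dtau = 0.2506

Answer: x = 0.5378, y = -0.9250, dx/dtau = 0.1269, dy/dtau = 0.2506


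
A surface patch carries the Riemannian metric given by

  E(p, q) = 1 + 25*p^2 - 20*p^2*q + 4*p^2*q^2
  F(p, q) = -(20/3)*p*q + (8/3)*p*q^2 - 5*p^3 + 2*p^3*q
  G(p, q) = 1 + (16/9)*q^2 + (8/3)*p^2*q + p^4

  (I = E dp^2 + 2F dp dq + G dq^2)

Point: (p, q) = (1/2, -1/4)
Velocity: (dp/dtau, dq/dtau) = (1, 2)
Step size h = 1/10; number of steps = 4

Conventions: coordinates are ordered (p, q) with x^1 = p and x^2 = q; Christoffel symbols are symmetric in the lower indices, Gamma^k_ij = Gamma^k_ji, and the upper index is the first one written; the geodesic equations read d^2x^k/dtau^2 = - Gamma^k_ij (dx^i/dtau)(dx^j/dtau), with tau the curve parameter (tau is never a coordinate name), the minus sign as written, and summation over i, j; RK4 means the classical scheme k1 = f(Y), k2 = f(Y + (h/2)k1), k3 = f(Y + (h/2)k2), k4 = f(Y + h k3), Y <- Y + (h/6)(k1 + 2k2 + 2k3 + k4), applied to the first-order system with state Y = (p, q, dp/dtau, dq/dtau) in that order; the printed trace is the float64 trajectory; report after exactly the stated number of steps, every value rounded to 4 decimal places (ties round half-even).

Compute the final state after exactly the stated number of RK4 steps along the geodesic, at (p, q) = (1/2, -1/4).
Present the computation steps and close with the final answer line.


f(Y) = (dp/dtau, dq/dtau, -Gamma^p_ij Y'^i Y'^j, -Gamma^q_ij Y'^i Y'^j) with the Gammas evaluated at the stage position; h = 0.100000; intermediate values shown to 6 dp
step 0: p = 0.5000, q = -0.2500, dp/dtau = 1.0000, dq/dtau = 2.0000
step 1:
  k1: at (p, q) = (0.500000, -0.250000), (dp/dtau, dq/dtau) = (1.000000, 2.000000); Gamma_ppp = 1.764992, Gamma_ppq = -0.320908, Gamma_pqq = -0.427877, Gamma_qpp = 0.053485, Gamma_qpq = -0.009724, Gamma_qqq = -0.012966; k1 = (1.000000, 2.000000, 1.230146, 0.037277)
  k2: at (p, q) = (0.550000, -0.150000), (dp/dtau, dq/dtau) = (1.061507, 2.001864); Gamma_ppp = 1.624941, Gamma_ppq = -0.337252, Gamma_pqq = -0.408790, Gamma_qpp = -0.057138, Gamma_qpq = 0.011859, Gamma_qqq = 0.014374; k2 = (1.061507, 2.001864, 1.240546, -0.043621)
  k3: at (p, q) = (0.553075, -0.149907), (dp/dtau, dq/dtau) = (1.062027, 1.997819); Gamma_ppp = 1.617677, Gamma_ppq = -0.337633, Gamma_pqq = -0.406977, Gamma_qpp = -0.058509, Gamma_qpq = 0.012212, Gamma_qqq = 0.014720; k3 = (1.062027, 1.997819, 1.232518, -0.044578)
  k4: at (p, q) = (0.606203, -0.050218), (dp/dtau, dq/dtau) = (1.123252, 1.995542); Gamma_ppp = 1.480733, Gamma_ppq = -0.351979, Gamma_pqq = -0.387087, Gamma_qpp = -0.143923, Gamma_qpq = 0.034211, Gamma_qqq = 0.037624; k4 = (1.123252, 1.995542, 1.251141, -0.121608)
  Y <- Y + (h/6)(k1 + 2k2 + 2k3 + k4): p = 0.6062, q = -0.0501, dp/dtau = 1.1238, dq/dtau = 1.9957
step 2:
  k1: at (p, q) = (0.606172, -0.050085), (dp/dtau, dq/dtau) = (1.123790, 1.995655); Gamma_ppp = 1.480765, Gamma_ppq = -0.351988, Gamma_pqq = -0.387115, Gamma_qpp = -0.144008, Gamma_qpq = 0.034232, Gamma_qqq = 0.037648; k1 = (1.123790, 1.995655, 1.250478, -0.121612)
  k2: at (p, q) = (0.662362, 0.049698), (dp/dtau, dq/dtau) = (1.186314, 1.989574); Gamma_ppp = 1.349059, Gamma_ppq = -0.364675, Gamma_pqq = -0.367046, Gamma_qpp = -0.209878, Gamma_qpq = 0.056734, Gamma_qqq = 0.057103; k2 = (1.186314, 1.989574, 1.275786, -0.198478)
  k3: at (p, q) = (0.665488, 0.049394), (dp/dtau, dq/dtau) = (1.187580, 1.985731); Gamma_ppp = 1.343669, Gamma_ppq = -0.364887, Gamma_pqq = -0.365534, Gamma_qpp = -0.209574, Gamma_qpq = 0.056912, Gamma_qqq = 0.057013; k3 = (1.187580, 1.985731, 1.267273, -0.197659)
  k4: at (p, q) = (0.724930, 0.148488), (dp/dtau, dq/dtau) = (1.250518, 1.975889); Gamma_ppp = 1.219597, Gamma_ppq = -0.375981, Gamma_pqq = -0.345763, Gamma_qpp = -0.258813, Gamma_qpq = 0.079788, Gamma_qqq = 0.073375; k4 = (1.250518, 1.975889, 1.300713, -0.276027)
  Y <- Y + (h/6)(k1 + 2k2 + 2k3 + k4): p = 0.7249, q = 0.1486, dp/dtau = 1.2511, dq/dtau = 1.9758
step 3:
  k1: at (p, q) = (0.724874, 0.148618), (dp/dtau, dq/dtau) = (1.251079, 1.975823); Gamma_ppp = 1.219643, Gamma_ppq = -0.375986, Gamma_pqq = -0.345794, Gamma_qpp = -0.258890, Gamma_qpq = 0.079809, Gamma_qqq = 0.073401; k1 = (1.251079, 1.975823, 1.299763, -0.275897)
  k2: at (p, q) = (0.787428, 0.247409), (dp/dtau, dq/dtau) = (1.316067, 1.962028); Gamma_ppp = 1.103196, Gamma_ppq = -0.385639, Gamma_pqq = -0.326497, Gamma_qpp = -0.295404, Gamma_qpq = 0.103263, Gamma_qqq = 0.087427; k2 = (1.316067, 1.962028, 1.337659, -0.358187)
  k3: at (p, q) = (0.790677, 0.246719), (dp/dtau, dq/dtau) = (1.317962, 1.957913); Gamma_ppp = 1.099331, Gamma_ppq = -0.385756, Gamma_pqq = -0.325254, Gamma_qpp = -0.294368, Gamma_qpq = 0.103294, Gamma_qqq = 0.087093; k3 = (1.317962, 1.957913, 1.328121, -0.355632)
  k4: at (p, q) = (0.856670, 0.344409), (dp/dtau, dq/dtau) = (1.383891, 1.940259); Gamma_ppp = 0.991202, Gamma_ppq = -0.393921, Gamma_pqq = -0.306552, Gamma_qpp = -0.320205, Gamma_qpq = 0.127255, Gamma_qqq = 0.099031; k4 = (1.383891, 1.940259, 1.371185, -0.442957)
  Y <- Y + (h/6)(k1 + 2k2 + 2k3 + k4): p = 0.8566, q = 0.3446, dp/dtau = 1.3845, dq/dtau = 1.9400
step 4:
  k1: at (p, q) = (0.856591, 0.344550), (dp/dtau, dq/dtau) = (1.384454, 1.940048); Gamma_ppp = 0.991238, Gamma_ppq = -0.393925, Gamma_pqq = -0.306584, Gamma_qpp = -0.320281, Gamma_qpq = 0.127282, Gamma_qqq = 0.099061; k1 = (1.384454, 1.940048, 1.370088, -0.442692)
  k2: at (p, q) = (0.925813, 0.441553), (dp/dtau, dq/dtau) = (1.452958, 1.917913); Gamma_ppp = 0.890654, Gamma_ppq = -0.400583, Gamma_pqq = -0.288455, Gamma_qpp = -0.337866, Gamma_qpq = 0.151960, Gamma_qqq = 0.109424; k2 = (1.452958, 1.917913, 1.413371, -0.536156)
  k3: at (p, q) = (0.929239, 0.440446), (dp/dtau, dq/dtau) = (1.455122, 1.913240); Gamma_ppp = 0.887978, Gamma_ppq = -0.400642, Gamma_pqq = -0.287434, Gamma_qpp = -0.336560, Gamma_qpq = 0.151851, Gamma_qqq = 0.108943; k3 = (1.455122, 1.913240, 1.402731, -0.531662)
  k4: at (p, q) = (1.002103, 0.535874), (dp/dtau, dq/dtau) = (1.524727, 1.886882); Gamma_ppp = 0.795040, Gamma_ppq = -0.405632, Gamma_pqq = -0.269854, Gamma_qpp = -0.347120, Gamma_qpq = 0.177102, Gamma_qqq = 0.117820; k4 = (1.524727, 1.886882, 1.446453, -0.631532)
  Y <- Y + (h/6)(k1 + 2k2 + 2k3 + k4): p = 1.0020, q = 0.5360, dp/dtau = 1.5253, dq/dtau = 1.8866

Answer: p = 1.0020, q = 0.5360, dp/dtau = 1.5253, dq/dtau = 1.8866


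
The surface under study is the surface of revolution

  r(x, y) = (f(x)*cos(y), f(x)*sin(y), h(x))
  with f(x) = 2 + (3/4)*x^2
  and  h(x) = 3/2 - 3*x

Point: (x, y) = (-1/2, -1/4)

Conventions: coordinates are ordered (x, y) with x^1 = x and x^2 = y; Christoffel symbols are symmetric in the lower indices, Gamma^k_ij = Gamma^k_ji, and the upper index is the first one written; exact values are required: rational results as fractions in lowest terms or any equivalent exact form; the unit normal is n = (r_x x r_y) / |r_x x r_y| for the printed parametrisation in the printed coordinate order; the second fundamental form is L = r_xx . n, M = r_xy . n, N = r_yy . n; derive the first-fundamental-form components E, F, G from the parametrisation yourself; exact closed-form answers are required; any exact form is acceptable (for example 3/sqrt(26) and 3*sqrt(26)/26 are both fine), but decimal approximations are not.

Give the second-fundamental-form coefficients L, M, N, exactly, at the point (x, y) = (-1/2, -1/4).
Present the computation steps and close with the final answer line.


f = 35/16, f' = -3/4, f'' = 3/2, h' = -3, h'' = 0
E = 153/16, F = 0, G = 1225/256; answer radicand W^2 = 153/16
unnormalised second-form numerators: l = 9/2, m = 0, n = -105/16; L = l/sqrt(153/16), and similarly M = m/sqrt(W^2), N = n/sqrt(W^2)

Answer: L = 6*sqrt(17)/17, M = 0, N = -35*sqrt(17)/68


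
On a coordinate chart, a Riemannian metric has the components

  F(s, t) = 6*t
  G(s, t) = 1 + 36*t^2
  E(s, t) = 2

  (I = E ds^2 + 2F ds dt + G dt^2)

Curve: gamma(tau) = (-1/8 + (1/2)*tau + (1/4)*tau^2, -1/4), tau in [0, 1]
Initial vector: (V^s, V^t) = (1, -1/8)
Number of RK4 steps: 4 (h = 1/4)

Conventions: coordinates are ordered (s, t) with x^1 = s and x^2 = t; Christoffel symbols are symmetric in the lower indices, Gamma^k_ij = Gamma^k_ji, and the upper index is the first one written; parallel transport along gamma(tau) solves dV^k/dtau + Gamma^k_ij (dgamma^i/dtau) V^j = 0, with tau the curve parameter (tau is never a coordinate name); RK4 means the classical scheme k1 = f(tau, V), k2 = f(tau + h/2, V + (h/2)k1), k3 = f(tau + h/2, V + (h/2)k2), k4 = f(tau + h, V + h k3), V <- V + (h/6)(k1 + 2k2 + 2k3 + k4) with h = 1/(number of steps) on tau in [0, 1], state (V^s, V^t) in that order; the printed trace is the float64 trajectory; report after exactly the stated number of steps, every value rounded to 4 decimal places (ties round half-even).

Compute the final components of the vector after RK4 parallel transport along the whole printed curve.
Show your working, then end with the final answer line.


gamma'(tau) = (1/2 + (1/2)*tau, 0); f(tau, V)^k = -Gamma^k_ij(gamma(tau)) gamma'^i(tau) V^j; h = 1/4; intermediate values shown to 6 dp
curve data and Christoffel symbols at the stage parameters:
  tau = 0.000000: gamma = (-0.125000, -0.250000), gamma' = (0.500000, 0.000000); Gamma_sss = 0.000000, Gamma_sst = 0.000000, Gamma_stt = 1.411765, Gamma_tss = 0.000000, Gamma_tst = 0.000000, Gamma_ttt = -2.117647
  tau = 0.125000: gamma = (-0.058594, -0.250000), gamma' = (0.562500, 0.000000); Gamma_sss = 0.000000, Gamma_sst = 0.000000, Gamma_stt = 1.411765, Gamma_tss = 0.000000, Gamma_tst = 0.000000, Gamma_ttt = -2.117647
  tau = 0.250000: gamma = (0.015625, -0.250000), gamma' = (0.625000, 0.000000); Gamma_sss = 0.000000, Gamma_sst = 0.000000, Gamma_stt = 1.411765, Gamma_tss = 0.000000, Gamma_tst = 0.000000, Gamma_ttt = -2.117647
  tau = 0.375000: gamma = (0.097656, -0.250000), gamma' = (0.687500, 0.000000); Gamma_sss = 0.000000, Gamma_sst = 0.000000, Gamma_stt = 1.411765, Gamma_tss = 0.000000, Gamma_tst = 0.000000, Gamma_ttt = -2.117647
  tau = 0.500000: gamma = (0.187500, -0.250000), gamma' = (0.750000, 0.000000); Gamma_sss = 0.000000, Gamma_sst = 0.000000, Gamma_stt = 1.411765, Gamma_tss = 0.000000, Gamma_tst = 0.000000, Gamma_ttt = -2.117647
  tau = 0.625000: gamma = (0.285156, -0.250000), gamma' = (0.812500, 0.000000); Gamma_sss = 0.000000, Gamma_sst = 0.000000, Gamma_stt = 1.411765, Gamma_tss = 0.000000, Gamma_tst = 0.000000, Gamma_ttt = -2.117647
  tau = 0.750000: gamma = (0.390625, -0.250000), gamma' = (0.875000, 0.000000); Gamma_sss = 0.000000, Gamma_sst = 0.000000, Gamma_stt = 1.411765, Gamma_tss = 0.000000, Gamma_tst = 0.000000, Gamma_ttt = -2.117647
  tau = 0.875000: gamma = (0.503906, -0.250000), gamma' = (0.937500, 0.000000); Gamma_sss = 0.000000, Gamma_sst = 0.000000, Gamma_stt = 1.411765, Gamma_tss = 0.000000, Gamma_tst = 0.000000, Gamma_ttt = -2.117647
  tau = 1.000000: gamma = (0.625000, -0.250000), gamma' = (1.000000, 0.000000); Gamma_sss = 0.000000, Gamma_sst = 0.000000, Gamma_stt = 1.411765, Gamma_tss = 0.000000, Gamma_tst = 0.000000, Gamma_ttt = -2.117647
step 0: V^s = 1.0000, V^t = -0.1250
step 1: k1 = (0.000000, 0.000000), k2 = (0.000000, 0.000000), k3 = (0.000000, 0.000000), k4 = (0.000000, 0.000000); V <- V + (h/6)(k1 + 2k2 + 2k3 + k4): V^s = 1.0000, V^t = -0.1250
step 2: k1 = (0.000000, 0.000000), k2 = (0.000000, 0.000000), k3 = (0.000000, 0.000000), k4 = (0.000000, 0.000000); V <- V + (h/6)(k1 + 2k2 + 2k3 + k4): V^s = 1.0000, V^t = -0.1250
step 3: k1 = (0.000000, 0.000000), k2 = (0.000000, 0.000000), k3 = (0.000000, 0.000000), k4 = (0.000000, 0.000000); V <- V + (h/6)(k1 + 2k2 + 2k3 + k4): V^s = 1.0000, V^t = -0.1250
step 4: k1 = (0.000000, 0.000000), k2 = (0.000000, 0.000000), k3 = (0.000000, 0.000000), k4 = (0.000000, 0.000000); V <- V + (h/6)(k1 + 2k2 + 2k3 + k4): V^s = 1.0000, V^t = -0.1250

Answer: V^s = 1.0000, V^t = -0.1250


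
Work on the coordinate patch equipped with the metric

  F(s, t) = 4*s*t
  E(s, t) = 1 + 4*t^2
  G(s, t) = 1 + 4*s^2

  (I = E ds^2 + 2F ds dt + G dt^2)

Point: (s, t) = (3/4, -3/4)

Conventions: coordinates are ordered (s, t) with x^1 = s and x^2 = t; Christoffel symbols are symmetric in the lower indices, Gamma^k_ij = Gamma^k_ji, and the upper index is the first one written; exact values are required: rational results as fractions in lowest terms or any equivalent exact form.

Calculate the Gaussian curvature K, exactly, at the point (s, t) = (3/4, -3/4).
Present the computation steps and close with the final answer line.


E = 13/4, F = -9/4, G = 13/4, EG - F^2 = 11/2 at the point
E_s = 0, E_t = -6, F_s = -3, F_t = 3, G_s = 6, G_t = 0
E_tt = 8, F_st = 4, G_ss = 8
Apply the Brioschi formula K = (det M1 - det M2)/(EG - F^2)^2 over the derivative matrices of E, F, G.
M1 = [[-E_tt/2 + F_st - G_ss/2, E_s/2, F_s - E_t/2], [F_t - G_s/2, E, F], [G_t/2, F, G]] = [[-4, 0, 0], [0, 13/4, -9/4], [0, -9/4, 13/4]]; det M1 = -22
M2 = [[0, E_t/2, G_s/2], [E_t/2, E, F], [G_s/2, F, G]] = [[0, -3, 3], [-3, 13/4, -9/4], [3, -9/4, 13/4]]; det M2 = -18
det M1 - det M2 = -4; K = -4 / (11/2)^2 = -16/121

Answer: K = -16/121


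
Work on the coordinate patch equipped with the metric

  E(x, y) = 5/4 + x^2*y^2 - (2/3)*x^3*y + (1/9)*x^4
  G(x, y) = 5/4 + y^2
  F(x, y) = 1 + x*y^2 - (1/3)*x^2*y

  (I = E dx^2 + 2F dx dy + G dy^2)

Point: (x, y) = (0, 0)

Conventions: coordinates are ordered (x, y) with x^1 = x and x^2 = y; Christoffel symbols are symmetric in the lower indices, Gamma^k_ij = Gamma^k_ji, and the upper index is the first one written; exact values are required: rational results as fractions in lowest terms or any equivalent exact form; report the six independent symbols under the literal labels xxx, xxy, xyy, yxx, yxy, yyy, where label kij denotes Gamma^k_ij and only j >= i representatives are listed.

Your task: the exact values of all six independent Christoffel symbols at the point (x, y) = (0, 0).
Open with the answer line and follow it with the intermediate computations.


Answer: Gamma_xxx = 0, Gamma_xxy = 0, Gamma_xyy = 0, Gamma_yxx = 0, Gamma_yxy = 0, Gamma_yyy = 0

E = 5/4, F = 1, G = 5/4 at the point
E_x = 0, E_y = 0, F_x = 0, F_y = 0, G_x = 0, G_y = 0
EG - F^2 = 9/16;  g^inv = (16/9) * [[5/4, -1], [-1, 5/4]]
first-kind symbols [ij,l] = (1/2)(d_i g_jl + d_j g_il - d_l g_ij): [xx,x] = E_x/2 = 0, [xx,y] = F_x - E_y/2 = 0, [xy,x] = E_y/2 = 0, [xy,y] = G_x/2 = 0, [yy,x] = F_y - G_x/2 = 0, [yy,y] = G_y/2 = 0
Gamma^x_ij = (G*[ij,x] - F*[ij,y])/(EG - F^2), Gamma^y_ij = (E*[ij,y] - F*[ij,x])/(EG - F^2)
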